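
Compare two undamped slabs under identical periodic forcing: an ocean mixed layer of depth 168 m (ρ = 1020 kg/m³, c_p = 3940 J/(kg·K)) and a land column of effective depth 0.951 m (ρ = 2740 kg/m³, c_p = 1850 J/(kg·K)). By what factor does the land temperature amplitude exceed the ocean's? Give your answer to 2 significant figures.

140

C_ocean = 1020 × 3940 × 168 = 6.75×10^8 J/(m²·K).
C_land = 2740 × 1850 × 0.951 = 4.82×10^6 J/(m²·K).
Undamped amplitude ∝ 1/C, so A_land/A_ocean = C_ocean/C_land = 140.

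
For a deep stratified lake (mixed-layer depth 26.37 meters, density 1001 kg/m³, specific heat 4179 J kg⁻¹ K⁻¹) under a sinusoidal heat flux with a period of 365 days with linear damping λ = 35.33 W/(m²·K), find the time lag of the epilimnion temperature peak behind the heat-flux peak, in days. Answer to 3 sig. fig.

32.3 days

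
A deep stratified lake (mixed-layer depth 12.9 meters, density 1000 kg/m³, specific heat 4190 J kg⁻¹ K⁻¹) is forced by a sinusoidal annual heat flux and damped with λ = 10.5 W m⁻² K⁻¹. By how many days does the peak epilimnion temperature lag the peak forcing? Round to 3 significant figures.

46.4 days

Areal heat capacity C = ρ c_p D = 1000 × 4190 × 12.9 = 5.41×10^7 J/(m^2 K).
ω = 2π / 3.15×10^7 s = 1.99×10^-7 s⁻¹.
Phase lag φ = arctan(Cω/λ) = arctan(10.8/10.5) = 0.798 rad.
Time lag = φ / ω = 0.798 / 1.99×10^-7 = 4.01×10^6 s = 46.4 days.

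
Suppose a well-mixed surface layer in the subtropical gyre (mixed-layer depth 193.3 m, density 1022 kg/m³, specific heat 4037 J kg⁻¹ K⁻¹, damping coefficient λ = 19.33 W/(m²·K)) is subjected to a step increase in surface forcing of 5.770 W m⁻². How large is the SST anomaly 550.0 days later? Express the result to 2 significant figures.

Areal heat capacity C = ρ c_p D = 1022 × 4037 × 193.3 = 7.98×10^8 J/(m^2 K).
τ = C / λ = 7.98×10^8 / 19.33 = 4.13×10^7 s.
Equilibrium anomaly ΔT_eq = F / λ = 5.770 / 19.33 = 0.298 K.
t = 550.0 days = 4.75×10^7 s, so t/τ = 1.15.
ΔT(t) = ΔT_eq (1 − e^(−t/τ)) = 0.298 × (1 − e^−1.15) = 0.204 K.

0.20 K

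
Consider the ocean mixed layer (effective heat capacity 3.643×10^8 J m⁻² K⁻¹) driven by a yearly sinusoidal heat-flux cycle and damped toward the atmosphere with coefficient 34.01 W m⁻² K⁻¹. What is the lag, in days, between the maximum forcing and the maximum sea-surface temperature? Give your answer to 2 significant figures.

Areal heat capacity C = 3.643×10^8 J m⁻² K⁻¹ (given).
ω = 2π / 3.15×10^7 s = 1.99×10^-7 s⁻¹.
Phase lag φ = arctan(Cω/λ) = arctan(72.6/34.01) = 1.13 rad.
Time lag = φ / ω = 1.13 / 1.99×10^-7 = 5.68×10^6 s = 65.8 days.

66 days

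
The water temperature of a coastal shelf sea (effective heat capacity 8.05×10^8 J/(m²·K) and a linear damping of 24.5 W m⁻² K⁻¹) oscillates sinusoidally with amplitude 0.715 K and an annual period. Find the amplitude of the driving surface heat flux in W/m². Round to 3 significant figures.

Areal heat capacity C = 8.05×10^8 J/(m²·K) (given).
ω = 2π / 3.15×10^7 s = 1.99×10^-7 s⁻¹.
√((Cω)² + λ²) = √((160)² + 24.5²) = 162 W/(m²·K).
F₀ = A × √((Cω)²+λ²) = 0.715 × 162 = 116 W/m².

116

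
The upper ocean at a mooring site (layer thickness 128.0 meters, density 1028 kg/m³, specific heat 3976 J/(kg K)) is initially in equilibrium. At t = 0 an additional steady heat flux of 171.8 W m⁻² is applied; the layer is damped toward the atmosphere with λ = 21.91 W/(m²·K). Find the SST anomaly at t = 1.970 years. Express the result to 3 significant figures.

Areal heat capacity C = ρ c_p D = 1028 × 3976 × 128.0 = 5.23×10^8 J/(m²·K).
τ = C / λ = 5.23×10^8 / 21.91 = 2.39×10^7 s.
Equilibrium anomaly ΔT_eq = F / λ = 171.8 / 21.91 = 7.84 K.
t = 1.970 years = 6.22×10^7 s, so t/τ = 2.60.
ΔT(t) = ΔT_eq (1 − e^(−t/τ)) = 7.84 × (1 − e^−2.60) = 7.26 K.

7.26 K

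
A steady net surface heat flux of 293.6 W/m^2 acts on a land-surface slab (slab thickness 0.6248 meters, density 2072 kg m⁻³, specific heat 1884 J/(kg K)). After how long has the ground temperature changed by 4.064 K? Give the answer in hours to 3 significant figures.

9.38 hours

Areal heat capacity C = ρ c_p D = 2072 × 1884 × 0.6248 = 2.44×10^6 J/(m^2 K).
Time required: Δt = C ΔT / F = 2.44×10^6 × 4.064 / 293.6 = 33800 s.
In hours: 33800 s / (3600 s/hour) = 9.38 hours.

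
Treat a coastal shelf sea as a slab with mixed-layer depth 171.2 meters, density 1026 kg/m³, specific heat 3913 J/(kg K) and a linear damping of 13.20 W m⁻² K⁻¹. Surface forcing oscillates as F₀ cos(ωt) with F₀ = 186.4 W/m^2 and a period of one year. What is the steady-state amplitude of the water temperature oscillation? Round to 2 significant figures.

1.4 K

Areal heat capacity C = ρ c_p D = 1026 × 3913 × 171.2 = 6.87×10^8 J/(m²·K).
Angular frequency ω = 2π / T = 2π / 3.15×10^7 s = 1.99×10^-7 s⁻¹.
√((Cω)² + λ²) = √((137)² + 13.20²) = 138 W/(m²·K).
Amplitude A = F₀ / √((Cω)²+λ²) = 186.4 / 138 = 1.35 K.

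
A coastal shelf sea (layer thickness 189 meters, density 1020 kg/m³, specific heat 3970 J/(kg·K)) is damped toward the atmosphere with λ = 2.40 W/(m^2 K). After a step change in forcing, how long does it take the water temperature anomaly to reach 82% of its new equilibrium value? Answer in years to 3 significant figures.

Areal heat capacity C = ρ c_p D = 1020 × 3970 × 189 = 7.65×10^8 J m⁻² K⁻¹.
τ = C / λ = 7.65×10^8 / 2.40 = 3.19×10^8 s.
Fraction reached: 1 − e^(−t/τ) = 0.82 ⇒ t = −τ ln(1 − 0.82) = τ × 1.71.
t = 5.47×10^8 s = 17.3 years.

17.3 years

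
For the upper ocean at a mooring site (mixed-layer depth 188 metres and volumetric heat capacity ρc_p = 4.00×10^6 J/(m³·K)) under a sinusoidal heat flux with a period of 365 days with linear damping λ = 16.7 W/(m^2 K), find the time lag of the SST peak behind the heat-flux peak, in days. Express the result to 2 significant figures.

85 days

Areal heat capacity C = ρc_p × D = 4.00×10^6 × 188 = 7.52×10^8 J/(m²·K).
ω = 2π / 3.15×10^7 s = 1.99×10^-7 s⁻¹.
Phase lag φ = arctan(Cω/λ) = arctan(150/16.7) = 1.46 rad.
Time lag = φ / ω = 1.46 / 1.99×10^-7 = 7.33×10^6 s = 84.8 days.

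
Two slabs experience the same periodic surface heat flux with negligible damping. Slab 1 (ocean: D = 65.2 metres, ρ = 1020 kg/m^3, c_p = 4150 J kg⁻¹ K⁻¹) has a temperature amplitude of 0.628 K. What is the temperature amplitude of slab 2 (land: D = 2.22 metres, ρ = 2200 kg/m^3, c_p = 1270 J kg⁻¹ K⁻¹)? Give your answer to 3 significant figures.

27.9 K

C_ocean = 2.76×10^8 J/(m²·K); C_land = 6.20×10^6 J/(m²·K).
A ∝ 1/C ⇒ A_land = A_ocean × C_ocean/C_land = 0.628 × 44.5 = 27.9 K.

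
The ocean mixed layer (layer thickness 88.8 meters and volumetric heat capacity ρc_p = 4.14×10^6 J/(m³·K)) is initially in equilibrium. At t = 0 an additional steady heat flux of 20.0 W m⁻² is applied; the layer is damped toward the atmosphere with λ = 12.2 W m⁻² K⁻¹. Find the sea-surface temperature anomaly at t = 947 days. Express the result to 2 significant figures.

1.5 K

Areal heat capacity C = ρc_p × D = 4.14×10^6 × 88.8 = 3.68×10^8 J/(m²·K).
τ = C / λ = 3.68×10^8 / 12.2 = 3.01×10^7 s.
Equilibrium anomaly ΔT_eq = F / λ = 20.0 / 12.2 = 1.64 K.
t = 947 days = 8.18×10^7 s, so t/τ = 2.72.
ΔT(t) = ΔT_eq (1 − e^(−t/τ)) = 1.64 × (1 − e^−2.72) = 1.53 K.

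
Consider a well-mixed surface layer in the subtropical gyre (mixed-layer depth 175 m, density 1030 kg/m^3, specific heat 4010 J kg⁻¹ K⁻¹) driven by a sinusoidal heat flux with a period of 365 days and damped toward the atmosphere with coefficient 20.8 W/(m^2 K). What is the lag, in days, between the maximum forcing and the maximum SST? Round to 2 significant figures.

83 days

Areal heat capacity C = ρ c_p D = 1030 × 4010 × 175 = 7.23×10^8 J/(m²·K).
ω = 2π / 3.15×10^7 s = 1.99×10^-7 s⁻¹.
Phase lag φ = arctan(Cω/λ) = arctan(144/20.8) = 1.43 rad.
Time lag = φ / ω = 1.43 / 1.99×10^-7 = 7.16×10^6 s = 82.9 days.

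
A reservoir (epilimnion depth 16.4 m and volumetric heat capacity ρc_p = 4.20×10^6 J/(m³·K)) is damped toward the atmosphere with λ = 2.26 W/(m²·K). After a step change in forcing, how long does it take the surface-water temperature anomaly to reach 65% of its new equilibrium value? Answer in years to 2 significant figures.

Areal heat capacity C = ρc_p × D = 4.20×10^6 × 16.4 = 6.89×10^7 J/(m²·K).
τ = C / λ = 6.89×10^7 / 2.26 = 3.05×10^7 s.
Fraction reached: 1 − e^(−t/τ) = 0.65 ⇒ t = −τ ln(1 − 0.65) = τ × 1.05.
t = 3.20×10^7 s = 1.01 years.

1.0 years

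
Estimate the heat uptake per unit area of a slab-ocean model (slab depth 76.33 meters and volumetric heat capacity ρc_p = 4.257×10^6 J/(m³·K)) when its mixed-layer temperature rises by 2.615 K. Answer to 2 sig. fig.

8.5×10^8

Areal heat capacity C = ρc_p × D = 4.257×10^6 × 76.33 = 3.25×10^8 J/(m^2 K).
ΔQ = C ΔT = 3.25×10^8 × 2.615 = 8.50×10^8 J/m².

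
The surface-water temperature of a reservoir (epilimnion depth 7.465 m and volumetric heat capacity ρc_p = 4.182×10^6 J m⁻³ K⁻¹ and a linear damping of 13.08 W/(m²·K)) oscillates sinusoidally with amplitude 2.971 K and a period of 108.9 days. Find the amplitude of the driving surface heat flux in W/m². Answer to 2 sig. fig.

73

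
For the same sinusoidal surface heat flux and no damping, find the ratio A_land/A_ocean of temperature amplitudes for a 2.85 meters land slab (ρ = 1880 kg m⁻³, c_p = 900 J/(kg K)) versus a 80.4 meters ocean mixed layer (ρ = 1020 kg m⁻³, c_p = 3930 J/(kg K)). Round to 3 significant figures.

C_ocean = 1020 × 3930 × 80.4 = 3.22×10^8 J/(m²·K).
C_land = 1880 × 900 × 2.85 = 4.82×10^6 J/(m²·K).
Undamped amplitude ∝ 1/C, so A_land/A_ocean = C_ocean/C_land = 66.8.

66.8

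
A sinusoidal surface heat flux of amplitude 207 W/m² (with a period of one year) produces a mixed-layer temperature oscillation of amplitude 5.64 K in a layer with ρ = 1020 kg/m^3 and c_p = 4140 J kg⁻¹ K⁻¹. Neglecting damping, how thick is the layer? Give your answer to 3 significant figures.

ω = 2π / 3.15×10^7 s = 1.99×10^-7 s⁻¹.
Required C = F₀ / (A ω) = 207 / (5.64 × 1.99×10^-7) = 1.84×10^8 J/(m²·K).
D = C / (ρ c_p) = 1.84×10^8 / (1020 × 4140) = 43.6 m.

43.6 m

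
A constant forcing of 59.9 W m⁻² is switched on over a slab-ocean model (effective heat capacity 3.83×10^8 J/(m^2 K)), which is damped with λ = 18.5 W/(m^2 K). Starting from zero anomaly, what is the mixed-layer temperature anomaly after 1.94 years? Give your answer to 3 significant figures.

Areal heat capacity C = 3.83×10^8 J/(m^2 K) (given).
τ = C / λ = 3.83×10^8 / 18.5 = 2.07×10^7 s.
Equilibrium anomaly ΔT_eq = F / λ = 59.9 / 18.5 = 3.24 K.
t = 1.94 years = 6.12×10^7 s, so t/τ = 2.96.
ΔT(t) = ΔT_eq (1 − e^(−t/τ)) = 3.24 × (1 − e^−2.96) = 3.07 K.

3.07 K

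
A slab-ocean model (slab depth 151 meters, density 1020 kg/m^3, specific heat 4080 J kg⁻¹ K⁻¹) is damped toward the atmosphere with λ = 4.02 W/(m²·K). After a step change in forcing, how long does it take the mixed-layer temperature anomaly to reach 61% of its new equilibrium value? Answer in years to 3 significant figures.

Areal heat capacity C = ρ c_p D = 1020 × 4080 × 151 = 6.28×10^8 J m⁻² K⁻¹.
τ = C / λ = 6.28×10^8 / 4.02 = 1.56×10^8 s.
Fraction reached: 1 − e^(−t/τ) = 0.61 ⇒ t = −τ ln(1 − 0.61) = τ × 0.942.
t = 1.47×10^8 s = 4.66 years.

4.66 years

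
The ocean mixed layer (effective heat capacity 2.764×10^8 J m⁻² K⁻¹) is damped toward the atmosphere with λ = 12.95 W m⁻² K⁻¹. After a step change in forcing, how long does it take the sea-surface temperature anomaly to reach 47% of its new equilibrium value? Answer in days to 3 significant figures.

157 days

Areal heat capacity C = 2.764×10^8 J m⁻² K⁻¹ (given).
τ = C / λ = 2.76×10^8 / 12.95 = 2.13×10^7 s.
Fraction reached: 1 − e^(−t/τ) = 0.47 ⇒ t = −τ ln(1 − 0.47) = τ × 0.635.
t = 1.36×10^7 s = 157 days.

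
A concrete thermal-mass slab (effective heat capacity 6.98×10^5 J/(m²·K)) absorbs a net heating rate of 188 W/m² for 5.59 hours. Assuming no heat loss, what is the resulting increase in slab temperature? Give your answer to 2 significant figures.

5.4 K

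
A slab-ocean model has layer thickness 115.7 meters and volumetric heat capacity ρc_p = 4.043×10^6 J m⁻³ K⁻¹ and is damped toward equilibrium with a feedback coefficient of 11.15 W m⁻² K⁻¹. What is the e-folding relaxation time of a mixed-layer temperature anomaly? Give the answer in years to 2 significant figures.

1.3 years

Areal heat capacity C = ρc_p × D = 4.043×10^6 × 115.7 = 4.68×10^8 J/(m²·K).
Relaxation time τ = C / λ = 4.68×10^8 / 11.15 = 4.20×10^7 s.
In years: 4.20×10^7 s / (3.156×10^7 s/year) = 1.33 years.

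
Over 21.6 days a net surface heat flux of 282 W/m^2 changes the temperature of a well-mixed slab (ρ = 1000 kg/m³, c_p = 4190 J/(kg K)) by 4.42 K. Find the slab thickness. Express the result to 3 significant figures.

28.4 m

Heat input Q = F Δt = 282 × 1.87×10^6 s = 5.26×10^8 J/m².
Required areal heat capacity C = Q / ΔT = 1.19×10^8 J/(m²·K).
Depth D = C / (ρ c_p) = 1.19×10^8 / (1000 × 4190) = 28.4 m.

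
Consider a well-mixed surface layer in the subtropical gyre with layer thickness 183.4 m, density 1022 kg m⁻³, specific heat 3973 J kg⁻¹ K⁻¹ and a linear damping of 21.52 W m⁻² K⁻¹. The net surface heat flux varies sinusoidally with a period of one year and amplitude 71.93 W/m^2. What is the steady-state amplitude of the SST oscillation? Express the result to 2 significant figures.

Areal heat capacity C = ρ c_p D = 1022 × 3973 × 183.4 = 7.45×10^8 J/(m²·K).
Angular frequency ω = 2π / T = 2π / 3.15×10^7 s = 1.99×10^-7 s⁻¹.
√((Cω)² + λ²) = √((148)² + 21.52²) = 150 W/(m²·K).
Amplitude A = F₀ / √((Cω)²+λ²) = 71.93 / 150 = 0.480 K.

0.48 K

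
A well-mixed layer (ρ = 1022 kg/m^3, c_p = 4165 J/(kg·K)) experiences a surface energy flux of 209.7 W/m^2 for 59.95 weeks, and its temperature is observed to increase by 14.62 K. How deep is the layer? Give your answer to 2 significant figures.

120 m

Heat input Q = F Δt = 209.7 × 3.63×10^7 s = 7.60×10^9 J/m².
Required areal heat capacity C = Q / ΔT = 5.20×10^8 J/(m²·K).
Depth D = C / (ρ c_p) = 5.20×10^8 / (1022 × 4165) = 122 m.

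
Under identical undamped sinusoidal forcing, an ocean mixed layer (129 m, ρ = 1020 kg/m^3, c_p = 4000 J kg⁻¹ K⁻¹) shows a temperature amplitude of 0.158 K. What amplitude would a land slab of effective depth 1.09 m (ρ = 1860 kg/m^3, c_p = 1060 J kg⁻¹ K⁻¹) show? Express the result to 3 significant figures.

38.7 K

C_ocean = 5.26×10^8 J/(m²·K); C_land = 2.15×10^6 J/(m²·K).
A ∝ 1/C ⇒ A_land = A_ocean × C_ocean/C_land = 0.158 × 245 = 38.7 K.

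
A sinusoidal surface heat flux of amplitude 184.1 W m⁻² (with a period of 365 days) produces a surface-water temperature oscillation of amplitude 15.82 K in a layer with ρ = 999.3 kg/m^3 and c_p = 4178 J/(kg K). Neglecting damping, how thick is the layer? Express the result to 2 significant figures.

14 m

ω = 2π / 3.15×10^7 s = 1.99×10^-7 s⁻¹.
Required C = F₀ / (A ω) = 184.1 / (15.82 × 1.99×10^-7) = 5.84×10^7 J/(m²·K).
D = C / (ρ c_p) = 5.84×10^7 / (999.3 × 4178) = 14.0 m.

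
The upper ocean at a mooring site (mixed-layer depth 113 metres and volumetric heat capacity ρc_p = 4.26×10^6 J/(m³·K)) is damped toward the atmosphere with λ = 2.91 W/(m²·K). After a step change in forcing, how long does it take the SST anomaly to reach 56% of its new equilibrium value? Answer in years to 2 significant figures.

4.3 years

Areal heat capacity C = ρc_p × D = 4.26×10^6 × 113 = 4.81×10^8 J m⁻² K⁻¹.
τ = C / λ = 4.81×10^8 / 2.91 = 1.65×10^8 s.
Fraction reached: 1 − e^(−t/τ) = 0.56 ⇒ t = −τ ln(1 − 0.56) = τ × 0.821.
t = 1.36×10^8 s = 4.30 years.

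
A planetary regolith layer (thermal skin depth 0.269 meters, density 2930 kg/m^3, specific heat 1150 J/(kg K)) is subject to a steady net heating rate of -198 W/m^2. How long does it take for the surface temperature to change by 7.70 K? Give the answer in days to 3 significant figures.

Areal heat capacity C = ρ c_p D = 2930 × 1150 × 0.269 = 9.06×10^5 J/(m²·K).
Time required: Δt = C ΔT / F = 9.06×10^5 × -7.70 / -198 = 35200 s.
In days: 35200 s / (86400 s/day) = 0.408 days.

0.408 days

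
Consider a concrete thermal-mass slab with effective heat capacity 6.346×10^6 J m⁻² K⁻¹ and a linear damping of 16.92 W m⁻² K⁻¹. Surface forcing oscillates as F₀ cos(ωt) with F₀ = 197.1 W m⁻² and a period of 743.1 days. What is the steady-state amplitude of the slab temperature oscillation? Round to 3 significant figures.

Areal heat capacity C = 6.346×10^6 J m⁻² K⁻¹ (given).
Angular frequency ω = 2π / T = 2π / 6.42×10^7 s = 9.79×10^-8 s⁻¹.
√((Cω)² + λ²) = √((0.621)² + 16.92²) = 16.9 W/(m²·K).
Amplitude A = F₀ / √((Cω)²+λ²) = 197.1 / 16.9 = 11.6 K.

11.6 K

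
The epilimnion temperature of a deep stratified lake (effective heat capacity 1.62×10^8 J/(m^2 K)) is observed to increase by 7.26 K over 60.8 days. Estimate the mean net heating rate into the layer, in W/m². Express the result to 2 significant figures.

220

Areal heat capacity C = 1.62×10^8 J/(m^2 K) (given).
Required heat per unit area: Q = C ΔT = 1.62×10^8 × 7.26 = 1.18×10^9 J/m².
Flux F = Q / Δt = 1.18×10^9 / 5.25×10^6 s = 224 W/m².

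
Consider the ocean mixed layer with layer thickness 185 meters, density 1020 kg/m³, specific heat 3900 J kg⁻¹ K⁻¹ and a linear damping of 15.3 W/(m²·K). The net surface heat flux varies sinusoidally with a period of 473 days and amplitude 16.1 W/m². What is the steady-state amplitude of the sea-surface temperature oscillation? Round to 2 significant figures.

Areal heat capacity C = ρ c_p D = 1020 × 3900 × 185 = 7.36×10^8 J m⁻² K⁻¹.
Angular frequency ω = 2π / T = 2π / 4.09×10^7 s = 1.54×10^-7 s⁻¹.
√((Cω)² + λ²) = √((113)² + 15.3²) = 114 W/(m²·K).
Amplitude A = F₀ / √((Cω)²+λ²) = 16.1 / 114 = 0.141 K.

0.14 K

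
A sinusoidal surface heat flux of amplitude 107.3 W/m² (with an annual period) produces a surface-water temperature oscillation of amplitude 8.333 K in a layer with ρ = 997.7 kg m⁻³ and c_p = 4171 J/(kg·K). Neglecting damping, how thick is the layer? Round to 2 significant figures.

ω = 2π / 3.15×10^7 s = 1.99×10^-7 s⁻¹.
Required C = F₀ / (A ω) = 107.3 / (8.333 × 1.99×10^-7) = 6.46×10^7 J/(m²·K).
D = C / (ρ c_p) = 6.46×10^7 / (997.7 × 4171) = 15.5 m.

16 m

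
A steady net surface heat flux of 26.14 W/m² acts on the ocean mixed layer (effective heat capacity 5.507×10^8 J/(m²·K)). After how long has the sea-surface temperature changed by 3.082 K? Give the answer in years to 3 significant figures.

2.06 years

Areal heat capacity C = 5.507×10^8 J/(m²·K) (given).
Time required: Δt = C ΔT / F = 5.51×10^8 × 3.082 / 26.14 = 6.49×10^7 s.
In years: 6.49×10^7 s / (3.156×10^7 s/year) = 2.06 years.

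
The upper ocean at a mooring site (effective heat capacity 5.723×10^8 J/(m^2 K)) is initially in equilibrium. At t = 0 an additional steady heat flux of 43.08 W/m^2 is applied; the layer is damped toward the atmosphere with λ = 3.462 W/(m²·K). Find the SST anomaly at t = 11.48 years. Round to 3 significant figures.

Areal heat capacity C = 5.723×10^8 J/(m^2 K) (given).
τ = C / λ = 5.72×10^8 / 3.462 = 1.65×10^8 s.
Equilibrium anomaly ΔT_eq = F / λ = 43.08 / 3.462 = 12.4 K.
t = 11.48 years = 3.62×10^8 s, so t/τ = 2.19.
ΔT(t) = ΔT_eq (1 − e^(−t/τ)) = 12.4 × (1 − e^−2.19) = 11.1 K.

11.1 K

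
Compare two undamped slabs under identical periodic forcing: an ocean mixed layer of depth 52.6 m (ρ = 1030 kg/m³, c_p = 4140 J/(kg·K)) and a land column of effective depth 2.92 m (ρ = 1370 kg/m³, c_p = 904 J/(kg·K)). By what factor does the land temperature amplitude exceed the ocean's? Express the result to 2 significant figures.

C_ocean = 1030 × 4140 × 52.6 = 2.24×10^8 J/(m²·K).
C_land = 1370 × 904 × 2.92 = 3.62×10^6 J/(m²·K).
Undamped amplitude ∝ 1/C, so A_land/A_ocean = C_ocean/C_land = 62.0.

62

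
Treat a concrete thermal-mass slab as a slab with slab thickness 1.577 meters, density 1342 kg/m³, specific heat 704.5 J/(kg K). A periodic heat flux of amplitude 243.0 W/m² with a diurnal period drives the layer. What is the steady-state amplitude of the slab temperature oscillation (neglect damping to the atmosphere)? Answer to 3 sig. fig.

Areal heat capacity C = ρ c_p D = 1342 × 704.5 × 1.577 = 1.49×10^6 J m⁻² K⁻¹.
Angular frequency ω = 2π / T = 2π / 86400 s = 7.27×10^-5 s⁻¹.
Cω = 1.49×10^6 × 7.27×10^-5 = 108 W/(m²·K).
Amplitude A = F₀ / (Cω) = 243.0 / 108 = 2.24 K.

2.24 K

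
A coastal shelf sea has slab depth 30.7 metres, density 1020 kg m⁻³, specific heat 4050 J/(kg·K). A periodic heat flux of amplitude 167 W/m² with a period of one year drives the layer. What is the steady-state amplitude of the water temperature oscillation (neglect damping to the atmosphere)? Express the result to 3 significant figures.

Areal heat capacity C = ρ c_p D = 1020 × 4050 × 30.7 = 1.27×10^8 J m⁻² K⁻¹.
Angular frequency ω = 2π / T = 2π / 3.15×10^7 s = 1.99×10^-7 s⁻¹.
Cω = 1.27×10^8 × 1.99×10^-7 = 25.3 W/(m²·K).
Amplitude A = F₀ / (Cω) = 167 / 25.3 = 6.61 K.

6.61 K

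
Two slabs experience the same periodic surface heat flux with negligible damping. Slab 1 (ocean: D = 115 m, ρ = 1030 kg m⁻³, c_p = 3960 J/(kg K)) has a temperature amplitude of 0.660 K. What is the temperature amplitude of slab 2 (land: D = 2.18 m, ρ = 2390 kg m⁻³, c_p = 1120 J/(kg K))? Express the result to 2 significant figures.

C_ocean = 4.69×10^8 J/(m²·K); C_land = 5.84×10^6 J/(m²·K).
A ∝ 1/C ⇒ A_land = A_ocean × C_ocean/C_land = 0.660 × 80.4 = 53.1 K.

53 K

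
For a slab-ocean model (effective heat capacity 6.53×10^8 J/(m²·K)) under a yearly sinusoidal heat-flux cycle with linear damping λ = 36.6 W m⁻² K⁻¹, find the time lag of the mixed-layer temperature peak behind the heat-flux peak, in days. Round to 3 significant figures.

75.3 days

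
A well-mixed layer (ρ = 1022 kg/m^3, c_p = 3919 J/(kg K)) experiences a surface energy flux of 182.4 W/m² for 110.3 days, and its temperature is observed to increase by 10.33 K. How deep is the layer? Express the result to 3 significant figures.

Heat input Q = F Δt = 182.4 × 9.53×10^6 s = 1.74×10^9 J/m².
Required areal heat capacity C = Q / ΔT = 1.68×10^8 J/(m²·K).
Depth D = C / (ρ c_p) = 1.68×10^8 / (1022 × 3919) = 42.0 m.

42.0 m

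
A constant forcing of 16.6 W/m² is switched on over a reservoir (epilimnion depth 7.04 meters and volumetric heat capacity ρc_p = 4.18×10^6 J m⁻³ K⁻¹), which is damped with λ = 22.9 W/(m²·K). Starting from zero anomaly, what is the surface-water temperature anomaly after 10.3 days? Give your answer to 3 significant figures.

0.362 K

Areal heat capacity C = ρc_p × D = 4.18×10^6 × 7.04 = 2.94×10^7 J/(m^2 K).
τ = C / λ = 2.94×10^7 / 22.9 = 1.29×10^6 s.
Equilibrium anomaly ΔT_eq = F / λ = 16.6 / 22.9 = 0.725 K.
t = 10.3 days = 8.90×10^5 s, so t/τ = 0.693.
ΔT(t) = ΔT_eq (1 − e^(−t/τ)) = 0.725 × (1 − e^−0.693) = 0.362 K.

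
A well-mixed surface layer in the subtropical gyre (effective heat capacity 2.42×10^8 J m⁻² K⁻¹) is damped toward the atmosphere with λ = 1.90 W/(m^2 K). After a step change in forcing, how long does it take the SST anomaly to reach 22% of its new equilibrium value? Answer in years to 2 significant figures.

Areal heat capacity C = 2.42×10^8 J m⁻² K⁻¹ (given).
τ = C / λ = 2.42×10^8 / 1.90 = 1.27×10^8 s.
Fraction reached: 1 − e^(−t/τ) = 0.22 ⇒ t = −τ ln(1 − 0.22) = τ × 0.248.
t = 3.16×10^7 s = 1.00 years.

1.0 years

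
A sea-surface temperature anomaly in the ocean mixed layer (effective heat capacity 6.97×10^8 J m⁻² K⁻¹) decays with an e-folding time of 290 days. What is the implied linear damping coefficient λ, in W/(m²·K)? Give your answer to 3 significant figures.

Areal heat capacity C = 6.97×10^8 J m⁻² K⁻¹ (given).
τ = 290 days = 2.51×10^7 s.
λ = C / τ = 6.97×10^8 / 2.51×10^7 = 27.8 W/(m²·K).

27.8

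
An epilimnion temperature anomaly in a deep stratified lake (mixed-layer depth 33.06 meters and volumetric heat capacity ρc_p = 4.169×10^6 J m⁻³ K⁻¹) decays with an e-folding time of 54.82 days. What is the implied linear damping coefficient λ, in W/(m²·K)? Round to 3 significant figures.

Areal heat capacity C = ρc_p × D = 4.169×10^6 × 33.06 = 1.38×10^8 J/(m²·K).
τ = 54.82 days = 4.74×10^6 s.
λ = C / τ = 1.38×10^8 / 4.74×10^6 = 29.1 W/(m²·K).

29.1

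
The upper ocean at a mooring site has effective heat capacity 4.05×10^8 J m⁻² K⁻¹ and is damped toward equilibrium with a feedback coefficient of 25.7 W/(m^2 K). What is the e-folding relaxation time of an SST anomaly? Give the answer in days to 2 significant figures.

Areal heat capacity C = 4.05×10^8 J m⁻² K⁻¹ (given).
Relaxation time τ = C / λ = 4.05×10^8 / 25.7 = 1.58×10^7 s.
In days: 1.58×10^7 s / (86400 s/day) = 182 days.

180 days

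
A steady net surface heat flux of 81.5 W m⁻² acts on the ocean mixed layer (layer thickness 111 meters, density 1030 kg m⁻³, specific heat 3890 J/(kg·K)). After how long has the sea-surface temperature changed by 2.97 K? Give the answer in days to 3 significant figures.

Areal heat capacity C = ρ c_p D = 1030 × 3890 × 111 = 4.45×10^8 J m⁻² K⁻¹.
Time required: Δt = C ΔT / F = 4.45×10^8 × 2.97 / 81.5 = 1.62×10^7 s.
In days: 1.62×10^7 s / (86400 s/day) = 188 days.

188 days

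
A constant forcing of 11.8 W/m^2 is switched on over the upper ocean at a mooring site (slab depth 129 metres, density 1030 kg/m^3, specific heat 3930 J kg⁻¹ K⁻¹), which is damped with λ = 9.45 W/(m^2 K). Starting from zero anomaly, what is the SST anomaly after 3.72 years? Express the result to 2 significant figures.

Areal heat capacity C = ρ c_p D = 1030 × 3930 × 129 = 5.22×10^8 J/(m^2 K).
τ = C / λ = 5.22×10^8 / 9.45 = 5.53×10^7 s.
Equilibrium anomaly ΔT_eq = F / λ = 11.8 / 9.45 = 1.25 K.
t = 3.72 years = 1.17×10^8 s, so t/τ = 2.12.
ΔT(t) = ΔT_eq (1 − e^(−t/τ)) = 1.25 × (1 − e^−2.12) = 1.10 K.

1.1 K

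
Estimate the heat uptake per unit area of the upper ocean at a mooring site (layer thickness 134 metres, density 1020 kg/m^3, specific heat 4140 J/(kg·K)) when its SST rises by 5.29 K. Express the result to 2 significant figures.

3.0×10^9

Areal heat capacity C = ρ c_p D = 1020 × 4140 × 134 = 5.66×10^8 J/(m^2 K).
ΔQ = C ΔT = 5.66×10^8 × 5.29 = 2.99×10^9 J/m².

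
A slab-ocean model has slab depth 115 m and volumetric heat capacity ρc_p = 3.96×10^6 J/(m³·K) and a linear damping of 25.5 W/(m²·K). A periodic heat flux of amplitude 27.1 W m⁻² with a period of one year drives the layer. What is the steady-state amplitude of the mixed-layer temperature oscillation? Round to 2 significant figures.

Areal heat capacity C = ρc_p × D = 3.96×10^6 × 115 = 4.55×10^8 J/(m^2 K).
Angular frequency ω = 2π / T = 2π / 3.15×10^7 s = 1.99×10^-7 s⁻¹.
√((Cω)² + λ²) = √((90.7)² + 25.5²) = 94.2 W/(m²·K).
Amplitude A = F₀ / √((Cω)²+λ²) = 27.1 / 94.2 = 0.288 K.

0.29 K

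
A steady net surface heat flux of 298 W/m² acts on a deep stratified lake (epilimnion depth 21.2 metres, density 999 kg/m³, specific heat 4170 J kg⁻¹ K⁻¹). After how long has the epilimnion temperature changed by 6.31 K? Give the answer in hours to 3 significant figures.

519 hours

Areal heat capacity C = ρ c_p D = 999 × 4170 × 21.2 = 8.83×10^7 J m⁻² K⁻¹.
Time required: Δt = C ΔT / F = 8.83×10^7 × 6.31 / 298 = 1.87×10^6 s.
In hours: 1.87×10^6 s / (3600 s/hour) = 519 hours.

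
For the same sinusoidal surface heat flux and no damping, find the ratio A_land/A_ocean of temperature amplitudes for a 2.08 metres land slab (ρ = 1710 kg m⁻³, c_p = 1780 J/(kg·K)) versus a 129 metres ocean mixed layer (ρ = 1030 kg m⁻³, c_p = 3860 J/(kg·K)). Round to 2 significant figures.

C_ocean = 1030 × 3860 × 129 = 5.13×10^8 J/(m²·K).
C_land = 1710 × 1780 × 2.08 = 6.33×10^6 J/(m²·K).
Undamped amplitude ∝ 1/C, so A_land/A_ocean = C_ocean/C_land = 81.0.

81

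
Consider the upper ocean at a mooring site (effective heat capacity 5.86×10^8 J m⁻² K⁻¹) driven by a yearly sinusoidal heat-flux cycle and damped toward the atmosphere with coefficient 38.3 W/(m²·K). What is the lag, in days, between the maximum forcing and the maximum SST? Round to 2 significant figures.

73 days

Areal heat capacity C = 5.86×10^8 J m⁻² K⁻¹ (given).
ω = 2π / 3.15×10^7 s = 1.99×10^-7 s⁻¹.
Phase lag φ = arctan(Cω/λ) = arctan(117/38.3) = 1.25 rad.
Time lag = φ / ω = 1.25 / 1.99×10^-7 = 6.29×10^6 s = 72.8 days.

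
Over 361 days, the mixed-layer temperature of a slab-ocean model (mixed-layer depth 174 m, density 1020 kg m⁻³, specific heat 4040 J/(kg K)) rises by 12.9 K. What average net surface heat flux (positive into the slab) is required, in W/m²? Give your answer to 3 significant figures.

Areal heat capacity C = ρ c_p D = 1020 × 4040 × 174 = 7.17×10^8 J m⁻² K⁻¹.
Required heat per unit area: Q = C ΔT = 7.17×10^8 × 12.9 = 9.25×10^9 J/m².
Flux F = Q / Δt = 9.25×10^9 / 3.12×10^7 s = 297 W/m².

297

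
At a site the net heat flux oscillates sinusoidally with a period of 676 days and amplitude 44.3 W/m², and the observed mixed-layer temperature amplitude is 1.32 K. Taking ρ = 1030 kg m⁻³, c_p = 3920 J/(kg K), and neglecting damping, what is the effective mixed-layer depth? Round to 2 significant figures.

ω = 2π / 5.84×10^7 s = 1.08×10^-7 s⁻¹.
Required C = F₀ / (A ω) = 44.3 / (1.32 × 1.08×10^-7) = 3.12×10^8 J/(m²·K).
D = C / (ρ c_p) = 3.12×10^8 / (1030 × 3920) = 77.3 m.

77 m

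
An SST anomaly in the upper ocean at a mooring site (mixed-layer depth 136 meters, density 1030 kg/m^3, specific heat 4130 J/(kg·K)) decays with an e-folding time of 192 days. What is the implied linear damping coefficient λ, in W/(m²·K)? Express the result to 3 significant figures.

Areal heat capacity C = ρ c_p D = 1030 × 4130 × 136 = 5.79×10^8 J m⁻² K⁻¹.
τ = 192 days = 1.66×10^7 s.
λ = C / τ = 5.79×10^8 / 1.66×10^7 = 34.9 W/(m²·K).

34.9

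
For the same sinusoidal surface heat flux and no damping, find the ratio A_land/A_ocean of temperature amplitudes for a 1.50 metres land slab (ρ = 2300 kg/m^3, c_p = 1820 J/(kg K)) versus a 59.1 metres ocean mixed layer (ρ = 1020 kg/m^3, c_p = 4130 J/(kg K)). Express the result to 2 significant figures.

C_ocean = 1020 × 4130 × 59.1 = 2.49×10^8 J/(m²·K).
C_land = 2300 × 1820 × 1.50 = 6.28×10^6 J/(m²·K).
Undamped amplitude ∝ 1/C, so A_land/A_ocean = C_ocean/C_land = 39.7.

40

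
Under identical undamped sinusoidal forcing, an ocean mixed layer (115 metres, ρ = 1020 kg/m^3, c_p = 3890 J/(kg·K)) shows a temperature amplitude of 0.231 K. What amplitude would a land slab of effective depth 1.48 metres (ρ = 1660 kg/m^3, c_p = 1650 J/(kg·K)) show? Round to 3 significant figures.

26.0 K

C_ocean = 4.56×10^8 J/(m²·K); C_land = 4.05×10^6 J/(m²·K).
A ∝ 1/C ⇒ A_land = A_ocean × C_ocean/C_land = 0.231 × 113 = 26.0 K.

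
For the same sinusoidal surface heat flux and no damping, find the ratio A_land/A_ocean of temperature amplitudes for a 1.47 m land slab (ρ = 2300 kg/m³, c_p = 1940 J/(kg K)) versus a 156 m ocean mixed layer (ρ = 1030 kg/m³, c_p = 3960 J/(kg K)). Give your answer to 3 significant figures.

97.0

C_ocean = 1030 × 3960 × 156 = 6.36×10^8 J/(m²·K).
C_land = 2300 × 1940 × 1.47 = 6.56×10^6 J/(m²·K).
Undamped amplitude ∝ 1/C, so A_land/A_ocean = C_ocean/C_land = 97.0.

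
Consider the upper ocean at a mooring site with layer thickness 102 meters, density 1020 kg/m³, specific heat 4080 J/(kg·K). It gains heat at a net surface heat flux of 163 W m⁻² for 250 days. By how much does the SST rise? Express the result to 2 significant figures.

Areal heat capacity C = ρ c_p D = 1020 × 4080 × 102 = 4.24×10^8 J/(m²·K).
Net heat input Q = F Δt = 163 × (250 days × 86400 s/day) = 3.52×10^9 J/m².
ΔT = Q / C = 3.52×10^9 / 4.24×10^8 = 8.29 K.

8.3 K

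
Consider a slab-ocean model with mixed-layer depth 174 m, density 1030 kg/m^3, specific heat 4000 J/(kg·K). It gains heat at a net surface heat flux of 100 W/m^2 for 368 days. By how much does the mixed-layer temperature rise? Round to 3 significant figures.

Areal heat capacity C = ρ c_p D = 1030 × 4000 × 174 = 7.17×10^8 J/(m^2 K).
Net heat input Q = F Δt = 100 × (368 days × 86400 s/day) = 3.18×10^9 J/m².
ΔT = Q / C = 3.18×10^9 / 7.17×10^8 = 4.44 K.

4.44 K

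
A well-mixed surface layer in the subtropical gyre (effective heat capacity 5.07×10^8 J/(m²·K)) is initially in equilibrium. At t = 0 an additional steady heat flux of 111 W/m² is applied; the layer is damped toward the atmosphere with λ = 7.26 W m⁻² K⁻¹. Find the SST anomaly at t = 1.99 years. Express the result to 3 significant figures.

9.07 K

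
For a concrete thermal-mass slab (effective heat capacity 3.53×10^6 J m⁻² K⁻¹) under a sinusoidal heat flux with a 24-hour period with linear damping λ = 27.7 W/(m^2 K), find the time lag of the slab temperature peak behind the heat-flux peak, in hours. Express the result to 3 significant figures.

5.59 hours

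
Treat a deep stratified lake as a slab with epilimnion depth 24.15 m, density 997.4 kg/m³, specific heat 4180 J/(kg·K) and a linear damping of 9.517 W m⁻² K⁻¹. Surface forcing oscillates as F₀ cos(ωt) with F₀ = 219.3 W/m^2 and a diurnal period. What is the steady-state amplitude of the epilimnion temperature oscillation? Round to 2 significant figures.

Areal heat capacity C = ρ c_p D = 997.4 × 4180 × 24.15 = 1.01×10^8 J m⁻² K⁻¹.
Angular frequency ω = 2π / T = 2π / 86400 s = 7.27×10^-5 s⁻¹.
√((Cω)² + λ²) = √((7320)² + 9.517²) = 7320 W/(m²·K).
Amplitude A = F₀ / √((Cω)²+λ²) = 219.3 / 7320 = 0.0300 K.

0.030 K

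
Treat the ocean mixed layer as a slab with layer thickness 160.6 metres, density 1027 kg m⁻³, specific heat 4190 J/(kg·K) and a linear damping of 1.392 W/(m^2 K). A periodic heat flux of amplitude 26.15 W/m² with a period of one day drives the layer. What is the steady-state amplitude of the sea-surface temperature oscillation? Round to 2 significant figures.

5.2×10^-4 K

Areal heat capacity C = ρ c_p D = 1027 × 4190 × 160.6 = 6.91×10^8 J/(m^2 K).
Angular frequency ω = 2π / T = 2π / 86400 s = 7.27×10^-5 s⁻¹.
√((Cω)² + λ²) = √((50300)² + 1.392²) = 50300 W/(m²·K).
Amplitude A = F₀ / √((Cω)²+λ²) = 26.15 / 50300 = 5.20×10^-4 K.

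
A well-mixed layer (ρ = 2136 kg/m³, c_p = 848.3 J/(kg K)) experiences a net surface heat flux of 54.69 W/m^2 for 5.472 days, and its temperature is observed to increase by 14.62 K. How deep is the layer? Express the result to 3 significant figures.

Heat input Q = F Δt = 54.69 × 4.73×10^5 s = 2.59×10^7 J/m².
Required areal heat capacity C = Q / ΔT = 1.77×10^6 J/(m²·K).
Depth D = C / (ρ c_p) = 1.77×10^6 / (2136 × 848.3) = 0.976 m.

0.976 m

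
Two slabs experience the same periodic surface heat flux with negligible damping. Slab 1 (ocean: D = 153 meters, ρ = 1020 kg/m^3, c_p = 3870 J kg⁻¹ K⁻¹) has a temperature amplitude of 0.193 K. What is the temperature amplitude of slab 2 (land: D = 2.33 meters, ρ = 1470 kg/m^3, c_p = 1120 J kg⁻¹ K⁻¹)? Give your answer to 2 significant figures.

30 K

C_ocean = 6.04×10^8 J/(m²·K); C_land = 3.84×10^6 J/(m²·K).
A ∝ 1/C ⇒ A_land = A_ocean × C_ocean/C_land = 0.193 × 157 = 30.4 K.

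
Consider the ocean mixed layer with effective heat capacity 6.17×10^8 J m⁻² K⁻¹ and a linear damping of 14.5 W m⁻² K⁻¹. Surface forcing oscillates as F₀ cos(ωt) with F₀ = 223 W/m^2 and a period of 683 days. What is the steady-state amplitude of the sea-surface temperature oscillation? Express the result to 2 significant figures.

3.3 K

Areal heat capacity C = 6.17×10^8 J m⁻² K⁻¹ (given).
Angular frequency ω = 2π / T = 2π / 5.90×10^7 s = 1.06×10^-7 s⁻¹.
√((Cω)² + λ²) = √((65.7)² + 14.5²) = 67.3 W/(m²·K).
Amplitude A = F₀ / √((Cω)²+λ²) = 223 / 67.3 = 3.31 K.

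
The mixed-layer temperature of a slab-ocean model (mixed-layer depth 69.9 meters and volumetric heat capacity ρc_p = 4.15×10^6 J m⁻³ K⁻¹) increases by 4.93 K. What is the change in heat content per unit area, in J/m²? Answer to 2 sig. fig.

Areal heat capacity C = ρc_p × D = 4.15×10^6 × 69.9 = 2.90×10^8 J/(m^2 K).
ΔQ = C ΔT = 2.90×10^8 × 4.93 = 1.43×10^9 J/m².

1.4×10^9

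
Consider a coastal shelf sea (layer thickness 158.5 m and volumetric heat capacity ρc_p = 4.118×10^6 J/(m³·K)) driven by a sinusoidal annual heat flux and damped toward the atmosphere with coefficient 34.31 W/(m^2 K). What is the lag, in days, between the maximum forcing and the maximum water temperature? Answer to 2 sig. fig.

Areal heat capacity C = ρc_p × D = 4.118×10^6 × 158.5 = 6.53×10^8 J/(m^2 K).
ω = 2π / 3.15×10^7 s = 1.99×10^-7 s⁻¹.
Phase lag φ = arctan(Cω/λ) = arctan(130/34.31) = 1.31 rad.
Time lag = φ / ω = 1.31 / 1.99×10^-7 = 6.59×10^6 s = 76.3 days.

76 days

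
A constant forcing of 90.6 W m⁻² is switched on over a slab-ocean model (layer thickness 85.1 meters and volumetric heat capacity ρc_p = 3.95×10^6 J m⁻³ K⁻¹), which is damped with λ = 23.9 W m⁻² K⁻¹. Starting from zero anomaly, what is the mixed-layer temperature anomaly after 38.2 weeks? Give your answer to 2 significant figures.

3.1 K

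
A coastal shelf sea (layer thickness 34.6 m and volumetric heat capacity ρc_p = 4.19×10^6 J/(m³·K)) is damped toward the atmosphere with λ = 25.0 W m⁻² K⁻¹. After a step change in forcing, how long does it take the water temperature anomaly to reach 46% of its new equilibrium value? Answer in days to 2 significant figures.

Areal heat capacity C = ρc_p × D = 4.19×10^6 × 34.6 = 1.45×10^8 J/(m^2 K).
τ = C / λ = 1.45×10^8 / 25.0 = 5.80×10^6 s.
Fraction reached: 1 − e^(−t/τ) = 0.46 ⇒ t = −τ ln(1 − 0.46) = τ × 0.616.
t = 3.57×10^6 s = 41.4 days.

41 days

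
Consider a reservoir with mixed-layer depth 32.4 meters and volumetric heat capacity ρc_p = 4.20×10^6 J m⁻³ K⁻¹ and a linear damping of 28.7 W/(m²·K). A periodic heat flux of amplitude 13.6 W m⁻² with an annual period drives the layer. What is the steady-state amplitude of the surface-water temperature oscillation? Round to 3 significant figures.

Areal heat capacity C = ρc_p × D = 4.20×10^6 × 32.4 = 1.36×10^8 J m⁻² K⁻¹.
Angular frequency ω = 2π / T = 2π / 3.15×10^7 s = 1.99×10^-7 s⁻¹.
√((Cω)² + λ²) = √((27.1)² + 28.7²) = 39.5 W/(m²·K).
Amplitude A = F₀ / √((Cω)²+λ²) = 13.6 / 39.5 = 0.344 K.

0.344 K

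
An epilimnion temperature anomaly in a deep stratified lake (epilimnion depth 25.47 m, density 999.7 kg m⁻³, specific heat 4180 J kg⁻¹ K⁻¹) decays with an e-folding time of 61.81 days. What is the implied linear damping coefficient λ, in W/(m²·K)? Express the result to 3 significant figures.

Areal heat capacity C = ρ c_p D = 999.7 × 4180 × 25.47 = 1.06×10^8 J/(m^2 K).
τ = 61.81 days = 5.34×10^6 s.
λ = C / τ = 1.06×10^8 / 5.34×10^6 = 19.9 W/(m²·K).

19.9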